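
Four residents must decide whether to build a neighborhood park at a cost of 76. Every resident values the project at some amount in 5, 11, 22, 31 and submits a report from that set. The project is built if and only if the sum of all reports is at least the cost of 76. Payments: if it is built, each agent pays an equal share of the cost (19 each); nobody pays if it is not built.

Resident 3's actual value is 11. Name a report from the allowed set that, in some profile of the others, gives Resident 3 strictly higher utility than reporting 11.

5

Suppose Resident 1 reports 5, Resident 2 reports 31 and Resident 4 reports 31.
Report 11: project built, pays 19, utility 11 - 19 = -8.
Report 5: project not built, utility 0.
So reporting 5 beats truth here (0 > -8).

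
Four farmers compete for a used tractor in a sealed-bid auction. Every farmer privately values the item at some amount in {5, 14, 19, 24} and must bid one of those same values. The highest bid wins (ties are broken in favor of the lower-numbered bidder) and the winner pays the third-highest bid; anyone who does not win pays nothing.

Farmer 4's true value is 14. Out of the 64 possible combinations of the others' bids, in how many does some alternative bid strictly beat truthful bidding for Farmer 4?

Others bid (5, 5, 14): truth gives 0; bid 19 gives 9 > 0. Violating.
Others bid (5, 5, 19): truth gives 0; bid 24 gives 9 > 0. Violating.
Others bid (5, 14, 5): truth gives 0; bid 19 gives 9 > 0. Violating.
Others bid (5, 19, 5): truth gives 0; bid 24 gives 9 > 0. Violating.
Others bid (5, 5, 5): truth gives 9; no alternative beats it.
Others bid (5, 5, 24): truth gives 0; no alternative beats it.
(Checking all 64 profiles: 6 have a profitable deviation, 58 do not.)

6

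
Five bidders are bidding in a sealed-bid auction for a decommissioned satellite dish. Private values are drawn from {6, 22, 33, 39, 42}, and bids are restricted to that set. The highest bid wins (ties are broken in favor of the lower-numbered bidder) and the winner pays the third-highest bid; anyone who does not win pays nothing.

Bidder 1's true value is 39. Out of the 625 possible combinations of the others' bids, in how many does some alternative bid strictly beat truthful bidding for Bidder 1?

Others bid (6, 6, 6, 42): truth gives 0; bid 42 gives 33 > 0. Violating.
Others bid (6, 6, 22, 42): truth gives 0; bid 42 gives 17 > 0. Violating.
Others bid (6, 6, 33, 42): truth gives 0; bid 42 gives 6 > 0. Violating.
Others bid (6, 6, 42, 6): truth gives 0; bid 42 gives 33 > 0. Violating.
Others bid (6, 6, 6, 6): truth gives 33; no alternative beats it.
Others bid (6, 6, 6, 22): truth gives 33; no alternative beats it.
(Checking all 625 profiles: 108 have a profitable deviation, 517 do not.)

108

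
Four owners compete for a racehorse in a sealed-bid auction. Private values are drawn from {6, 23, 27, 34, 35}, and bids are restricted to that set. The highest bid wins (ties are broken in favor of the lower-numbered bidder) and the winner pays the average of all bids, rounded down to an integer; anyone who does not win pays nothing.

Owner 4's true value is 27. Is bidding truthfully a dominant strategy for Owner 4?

No

Consider the case where Owner 1 bids 6, Owner 2 bids 6 and Owner 3 bids 6.
Truthful bid 27: wins, pays 11, utility 27 - 11 = 16.
Bid 23 instead: wins, pays 10, utility 27 - 10 = 17.
Since 17 > 16, bidding 23 is strictly better here, so truthful bidding is not dominant.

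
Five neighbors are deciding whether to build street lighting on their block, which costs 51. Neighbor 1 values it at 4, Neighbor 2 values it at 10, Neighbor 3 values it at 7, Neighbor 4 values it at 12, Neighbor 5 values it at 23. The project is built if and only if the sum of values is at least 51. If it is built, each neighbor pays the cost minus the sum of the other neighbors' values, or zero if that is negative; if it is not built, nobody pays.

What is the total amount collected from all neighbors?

Total value 56 ≥ cost 51, so it is built.
Neighbor 1: others sum to 52; max(0, 51 - 52) = 0.
Neighbor 2: others sum to 46; max(0, 51 - 46) = 5.
Neighbor 3: others sum to 49; max(0, 51 - 49) = 2.
Neighbor 4: others sum to 44; max(0, 51 - 44) = 7.
Neighbor 5: others sum to 33; max(0, 51 - 33) = 18.
Total collected = 0 + 5 + 2 + 7 + 18 = 32.

32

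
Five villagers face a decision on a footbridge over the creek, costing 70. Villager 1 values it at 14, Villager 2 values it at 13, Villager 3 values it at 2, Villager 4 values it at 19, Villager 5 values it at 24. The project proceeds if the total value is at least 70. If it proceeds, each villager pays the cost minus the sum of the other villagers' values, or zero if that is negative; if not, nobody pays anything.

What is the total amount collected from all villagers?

62

Total value 72 ≥ cost 70, so it is built.
Villager 1: others sum to 58; max(0, 70 - 58) = 12.
Villager 2: others sum to 59; max(0, 70 - 59) = 11.
Villager 3: others sum to 70; max(0, 70 - 70) = 0.
Villager 4: others sum to 53; max(0, 70 - 53) = 17.
Villager 5: others sum to 48; max(0, 70 - 48) = 22.
Total collected = 12 + 11 + 0 + 17 + 22 = 62.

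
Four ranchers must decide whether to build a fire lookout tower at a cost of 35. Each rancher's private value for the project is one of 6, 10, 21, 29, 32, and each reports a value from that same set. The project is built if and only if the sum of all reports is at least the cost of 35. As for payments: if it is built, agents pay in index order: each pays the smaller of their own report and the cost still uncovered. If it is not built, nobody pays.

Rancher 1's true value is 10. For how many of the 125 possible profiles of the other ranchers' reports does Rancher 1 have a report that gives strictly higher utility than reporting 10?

118

Others report (6, 6, 21): truth gives 0; report 6 gives 4 > 0. Violating.
Others report (6, 6, 29): truth gives 0; report 6 gives 4 > 0. Violating.
Others report (6, 6, 32): truth gives 0; report 6 gives 4 > 0. Violating.
Others report (6, 10, 21): truth gives 0; report 6 gives 4 > 0. Violating.
Others report (6, 6, 6): truth gives 0; no alternative beats it.
Others report (6, 6, 10): truth gives 0; no alternative beats it.
(Checking all 125 profiles: 118 have a profitable deviation, 7 do not.)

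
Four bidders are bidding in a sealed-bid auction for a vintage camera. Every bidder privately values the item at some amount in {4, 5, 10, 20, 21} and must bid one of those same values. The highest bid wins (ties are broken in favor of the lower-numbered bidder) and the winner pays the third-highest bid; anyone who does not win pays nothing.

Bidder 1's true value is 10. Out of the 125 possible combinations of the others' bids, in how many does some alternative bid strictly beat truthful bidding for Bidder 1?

Others bid (4, 4, 20): truth gives 0; bid 20 gives 6 > 0. Violating.
Others bid (4, 4, 21): truth gives 0; bid 21 gives 6 > 0. Violating.
Others bid (4, 5, 20): truth gives 0; bid 20 gives 5 > 0. Violating.
Others bid (4, 5, 21): truth gives 0; bid 21 gives 5 > 0. Violating.
Others bid (4, 4, 4): truth gives 6; no alternative beats it.
Others bid (4, 4, 5): truth gives 6; no alternative beats it.
(Checking all 125 profiles: 24 have a profitable deviation, 101 do not.)

24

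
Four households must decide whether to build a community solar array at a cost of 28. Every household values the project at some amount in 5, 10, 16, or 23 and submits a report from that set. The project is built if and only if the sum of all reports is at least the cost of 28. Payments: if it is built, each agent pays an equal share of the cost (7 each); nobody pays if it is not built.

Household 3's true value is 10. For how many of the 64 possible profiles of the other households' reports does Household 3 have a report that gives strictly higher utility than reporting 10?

1

Others report (5, 5, 5): truth gives 0; report 16 gives 3 > 0. Violating.
Others report (5, 5, 10): truth gives 3; no alternative beats it.
Others report (5, 5, 16): truth gives 3; no alternative beats it.
(Checking all 64 profiles: 1 has a profitable deviation, 63 do not.)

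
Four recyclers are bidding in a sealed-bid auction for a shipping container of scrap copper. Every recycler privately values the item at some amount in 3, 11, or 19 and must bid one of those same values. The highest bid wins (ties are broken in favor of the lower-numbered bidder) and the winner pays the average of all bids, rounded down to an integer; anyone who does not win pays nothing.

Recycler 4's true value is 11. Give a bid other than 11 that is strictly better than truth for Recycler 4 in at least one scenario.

Suppose Recycler 1 bids 3, Recycler 2 bids 3 and Recycler 3 bids 11.
Bid 11: loses, pays 0, utility 0.
Bid 19: wins, pays 9, utility 11 - 9 = 2.
So bidding 19 beats truth here (2 > 0).

19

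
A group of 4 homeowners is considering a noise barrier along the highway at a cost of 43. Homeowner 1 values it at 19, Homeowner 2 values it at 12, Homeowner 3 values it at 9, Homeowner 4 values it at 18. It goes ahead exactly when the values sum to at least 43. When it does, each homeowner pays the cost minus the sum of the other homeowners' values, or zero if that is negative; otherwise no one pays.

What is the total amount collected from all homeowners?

Total value 58 ≥ cost 43, so it is built.
Homeowner 1: others sum to 39; max(0, 43 - 39) = 4.
Homeowner 2: others sum to 46; max(0, 43 - 46) = 0.
Homeowner 3: others sum to 49; max(0, 43 - 49) = 0.
Homeowner 4: others sum to 40; max(0, 43 - 40) = 3.
Total collected = 4 + 0 + 0 + 3 = 7.

7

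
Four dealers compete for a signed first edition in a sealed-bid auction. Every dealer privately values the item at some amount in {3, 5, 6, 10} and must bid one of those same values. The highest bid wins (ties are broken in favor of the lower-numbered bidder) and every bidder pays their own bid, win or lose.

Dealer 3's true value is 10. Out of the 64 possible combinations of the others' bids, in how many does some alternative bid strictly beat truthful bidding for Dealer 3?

Others bid (3, 3, 3): truth gives 0; bid 5 gives 5 > 0. Violating.
Others bid (3, 3, 5): truth gives 0; bid 5 gives 5 > 0. Violating.
Others bid (3, 3, 6): truth gives 0; bid 6 gives 4 > 0. Violating.
Others bid (3, 5, 3): truth gives 0; bid 6 gives 4 > 0. Violating.
Others bid (3, 3, 10): truth gives 0; no alternative beats it.
Others bid (3, 5, 10): truth gives 0; no alternative beats it.
(Checking all 64 profiles: 40 have a profitable deviation, 24 do not.)

40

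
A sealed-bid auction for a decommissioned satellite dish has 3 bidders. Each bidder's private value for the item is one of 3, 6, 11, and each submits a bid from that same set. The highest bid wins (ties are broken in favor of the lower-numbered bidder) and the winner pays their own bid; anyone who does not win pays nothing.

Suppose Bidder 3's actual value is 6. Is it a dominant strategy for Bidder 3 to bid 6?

Yes

Check each profile of the others' bids and compare truth against every alternative bid.
Others bid (3, 3): truth gives 0, best alternative gives 0.
Others bid (3, 6): truth gives 0, best alternative gives 0.
Others bid (3, 11): truth gives 0, best alternative gives 0.
Others bid (6, 3): truth gives 0, best alternative gives 0.
Others bid (6, 6): truth gives 0, best alternative gives 0.
Others bid (6, 11): truth gives 0, best alternative gives 0.
(Remaining 3 profiles checked similarly; truth is weakly best in each.)
In every case the truthful bid is at least as good as any alternative, so it is a dominant strategy.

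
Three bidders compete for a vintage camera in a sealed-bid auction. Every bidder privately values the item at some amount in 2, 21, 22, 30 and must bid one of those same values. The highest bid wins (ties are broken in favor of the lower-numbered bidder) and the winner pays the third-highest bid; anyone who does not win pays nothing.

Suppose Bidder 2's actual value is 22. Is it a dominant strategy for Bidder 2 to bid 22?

No

Consider the case where Bidder 1 bids 2 and Bidder 3 bids 30.
Truthful bid 22: loses, pays 0, utility 0.
Bid 30 instead: wins, pays 2, utility 22 - 2 = 20.
Since 20 > 0, bidding 30 is strictly better here, so truthful bidding is not dominant.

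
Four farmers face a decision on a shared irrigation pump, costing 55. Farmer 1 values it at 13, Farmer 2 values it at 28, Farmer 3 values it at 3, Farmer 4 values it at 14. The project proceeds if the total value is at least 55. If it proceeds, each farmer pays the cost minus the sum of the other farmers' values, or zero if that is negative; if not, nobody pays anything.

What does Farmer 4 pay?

11

Total value 58 ≥ cost 55, so the project is built.
The other farmers' values sum to 44.
Cost minus that sum is 55 - 44 = 11.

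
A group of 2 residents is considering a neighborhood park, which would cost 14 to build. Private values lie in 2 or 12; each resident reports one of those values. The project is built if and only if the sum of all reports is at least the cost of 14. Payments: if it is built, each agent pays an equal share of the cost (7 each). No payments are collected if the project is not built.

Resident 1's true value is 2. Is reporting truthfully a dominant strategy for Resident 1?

Check each profile of the others' reports and compare truth against every alternative report.
Others report (2): truth gives 0, best alternative gives -5.
Others report (12): truth gives -5, best alternative gives -5.
In every case the truthful report is at least as good as any alternative, so it is a dominant strategy.

Yes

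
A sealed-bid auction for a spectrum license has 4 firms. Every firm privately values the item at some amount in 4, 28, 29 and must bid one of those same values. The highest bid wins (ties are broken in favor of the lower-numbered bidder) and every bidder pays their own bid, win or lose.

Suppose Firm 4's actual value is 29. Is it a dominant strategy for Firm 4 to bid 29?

No

Consider the case where Firm 1 bids 4, Firm 2 bids 4 and Firm 3 bids 4.
Truthful bid 29: wins, pays 29, utility 29 - 29 = 0.
Bid 28 instead: wins, pays 28, utility 29 - 28 = 1.
Since 1 > 0, bidding 28 is strictly better here, so truthful bidding is not dominant.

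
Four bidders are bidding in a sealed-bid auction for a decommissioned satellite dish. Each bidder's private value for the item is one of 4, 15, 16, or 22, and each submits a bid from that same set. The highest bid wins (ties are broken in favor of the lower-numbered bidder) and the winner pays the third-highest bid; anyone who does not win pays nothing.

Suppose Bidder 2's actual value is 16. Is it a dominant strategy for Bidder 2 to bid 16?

Consider the case where Bidder 1 bids 4, Bidder 3 bids 4 and Bidder 4 bids 22.
Truthful bid 16: loses, pays 0, utility 0.
Bid 22 instead: wins, pays 4, utility 16 - 4 = 12.
Since 12 > 0, bidding 22 is strictly better here, so truthful bidding is not dominant.

No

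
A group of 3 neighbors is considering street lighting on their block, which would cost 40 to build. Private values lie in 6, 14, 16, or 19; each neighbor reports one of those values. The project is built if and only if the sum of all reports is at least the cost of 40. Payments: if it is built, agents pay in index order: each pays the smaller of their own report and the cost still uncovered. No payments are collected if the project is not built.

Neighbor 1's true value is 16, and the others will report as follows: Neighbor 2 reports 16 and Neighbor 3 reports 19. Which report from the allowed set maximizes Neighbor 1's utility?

Report 6: project built, pays 6, utility 16 - 6 = 10.
Report 14: project built, pays 14, utility 16 - 14 = 2.
Report 16: project built, pays 16, utility 16 - 16 = 0.
Report 19: project built, pays 19, utility 16 - 19 = -3.
The best choice is 6 with utility 10.

6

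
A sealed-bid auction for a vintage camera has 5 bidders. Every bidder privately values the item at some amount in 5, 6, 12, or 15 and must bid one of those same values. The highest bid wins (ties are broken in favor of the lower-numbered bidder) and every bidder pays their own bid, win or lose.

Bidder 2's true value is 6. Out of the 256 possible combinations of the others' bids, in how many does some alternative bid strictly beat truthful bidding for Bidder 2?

Others bid (5, 5, 5, 12): truth gives -6; bid 5 gives -5 > -6. Violating.
Others bid (5, 5, 5, 15): truth gives -6; bid 5 gives -5 > -6. Violating.
Others bid (5, 5, 6, 12): truth gives -6; bid 5 gives -5 > -6. Violating.
Others bid (5, 5, 6, 15): truth gives -6; bid 5 gives -5 > -6. Violating.
Others bid (5, 5, 5, 5): truth gives 0; no alternative beats it.
Others bid (5, 5, 5, 6): truth gives 0; no alternative beats it.
(Checking all 256 profiles: 248 have a profitable deviation, 8 do not.)

248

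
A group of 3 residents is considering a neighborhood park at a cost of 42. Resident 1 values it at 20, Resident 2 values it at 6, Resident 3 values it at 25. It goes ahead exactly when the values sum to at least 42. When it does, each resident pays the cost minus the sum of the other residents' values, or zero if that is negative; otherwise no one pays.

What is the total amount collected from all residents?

27

Total value 51 ≥ cost 42, so it is built.
Resident 1: others sum to 31; max(0, 42 - 31) = 11.
Resident 2: others sum to 45; max(0, 42 - 45) = 0.
Resident 3: others sum to 26; max(0, 42 - 26) = 16.
Total collected = 11 + 0 + 16 = 27.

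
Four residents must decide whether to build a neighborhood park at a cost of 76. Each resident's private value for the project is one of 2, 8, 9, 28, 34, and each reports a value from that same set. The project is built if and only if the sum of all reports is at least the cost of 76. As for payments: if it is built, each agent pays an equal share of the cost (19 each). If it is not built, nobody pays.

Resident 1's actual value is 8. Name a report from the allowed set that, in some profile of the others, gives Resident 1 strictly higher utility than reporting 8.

Suppose Resident 2 reports 2, Resident 3 reports 34 and Resident 4 reports 34.
Report 8: project built, pays 19, utility 8 - 19 = -11.
Report 2: project not built, utility 0.
So reporting 2 beats truth here (0 > -11).

2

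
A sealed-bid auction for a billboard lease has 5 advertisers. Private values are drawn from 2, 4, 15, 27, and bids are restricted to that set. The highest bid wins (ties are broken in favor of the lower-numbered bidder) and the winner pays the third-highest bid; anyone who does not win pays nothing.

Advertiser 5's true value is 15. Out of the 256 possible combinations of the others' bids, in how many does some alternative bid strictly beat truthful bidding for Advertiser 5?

Others bid (2, 2, 2, 15): truth gives 0; bid 27 gives 13 > 0. Violating.
Others bid (2, 2, 4, 15): truth gives 0; bid 27 gives 11 > 0. Violating.
Others bid (2, 2, 15, 2): truth gives 0; bid 27 gives 13 > 0. Violating.
Others bid (2, 2, 15, 4): truth gives 0; bid 27 gives 11 > 0. Violating.
Others bid (2, 2, 2, 2): truth gives 13; no alternative beats it.
Others bid (2, 2, 2, 4): truth gives 13; no alternative beats it.
(Checking all 256 profiles: 32 have a profitable deviation, 224 do not.)

32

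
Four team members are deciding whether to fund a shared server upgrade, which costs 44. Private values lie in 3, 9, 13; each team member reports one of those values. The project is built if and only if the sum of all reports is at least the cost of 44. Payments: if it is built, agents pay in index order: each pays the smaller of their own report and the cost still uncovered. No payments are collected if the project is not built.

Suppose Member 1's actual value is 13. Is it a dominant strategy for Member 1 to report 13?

Consider the case where Member 2 reports 9, Member 3 reports 13 and Member 4 reports 13.
Truthful report 13: project built, pays 13, utility 13 - 13 = 0.
Report 9 instead: project built, pays 9, utility 13 - 9 = 4.
Since 4 > 0, reporting 9 is strictly better here, so truthful reporting is not dominant.

No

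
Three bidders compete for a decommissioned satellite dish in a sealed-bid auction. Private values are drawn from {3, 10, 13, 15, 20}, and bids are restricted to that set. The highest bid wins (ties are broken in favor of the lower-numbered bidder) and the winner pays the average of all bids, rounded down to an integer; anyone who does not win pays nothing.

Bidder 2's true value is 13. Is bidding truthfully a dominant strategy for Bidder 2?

No

Consider the case where Bidder 1 bids 3 and Bidder 3 bids 3.
Truthful bid 13: wins, pays 6, utility 13 - 6 = 7.
Bid 10 instead: wins, pays 5, utility 13 - 5 = 8.
Since 8 > 7, bidding 10 is strictly better here, so truthful bidding is not dominant.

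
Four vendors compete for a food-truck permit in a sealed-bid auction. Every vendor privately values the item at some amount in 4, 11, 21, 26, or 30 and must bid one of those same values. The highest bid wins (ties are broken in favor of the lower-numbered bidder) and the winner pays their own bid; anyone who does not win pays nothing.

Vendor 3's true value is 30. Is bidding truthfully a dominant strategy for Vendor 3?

No

Consider the case where Vendor 1 bids 4, Vendor 2 bids 4 and Vendor 4 bids 4.
Truthful bid 30: wins, pays 30, utility 30 - 30 = 0.
Bid 11 instead: wins, pays 11, utility 30 - 11 = 19.
Since 19 > 0, bidding 11 is strictly better here, so truthful bidding is not dominant.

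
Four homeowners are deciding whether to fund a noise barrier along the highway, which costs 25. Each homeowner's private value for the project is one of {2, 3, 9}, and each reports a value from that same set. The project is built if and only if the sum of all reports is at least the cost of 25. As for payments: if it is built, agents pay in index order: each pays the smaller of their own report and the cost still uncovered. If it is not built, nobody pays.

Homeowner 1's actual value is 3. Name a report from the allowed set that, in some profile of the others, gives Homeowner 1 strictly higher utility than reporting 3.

Suppose Homeowner 2 reports 9, Homeowner 3 reports 9 and Homeowner 4 reports 9.
Report 3: project built, pays 3, utility 3 - 3 = 0.
Report 2: project built, pays 2, utility 3 - 2 = 1.
So reporting 2 beats truth here (1 > 0).

2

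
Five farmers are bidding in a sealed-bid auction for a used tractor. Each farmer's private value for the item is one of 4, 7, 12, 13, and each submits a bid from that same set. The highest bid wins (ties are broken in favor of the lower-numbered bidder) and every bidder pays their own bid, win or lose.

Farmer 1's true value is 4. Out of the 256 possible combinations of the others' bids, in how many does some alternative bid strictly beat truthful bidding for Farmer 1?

Others bid (4, 4, 4, 7): truth gives -4; bid 7 gives -3 > -4. Violating.
Others bid (4, 4, 7, 4): truth gives -4; bid 7 gives -3 > -4. Violating.
Others bid (4, 4, 7, 7): truth gives -4; bid 7 gives -3 > -4. Violating.
Others bid (4, 7, 4, 4): truth gives -4; bid 7 gives -3 > -4. Violating.
Others bid (4, 4, 4, 4): truth gives 0; no alternative beats it.
Others bid (4, 4, 4, 12): truth gives -4; no alternative beats it.
(Checking all 256 profiles: 15 have a profitable deviation, 241 do not.)

15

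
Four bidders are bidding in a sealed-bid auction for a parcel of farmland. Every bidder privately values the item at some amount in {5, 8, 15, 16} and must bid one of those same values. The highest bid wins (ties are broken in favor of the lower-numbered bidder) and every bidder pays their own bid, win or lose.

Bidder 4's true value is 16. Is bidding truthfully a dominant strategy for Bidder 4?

Consider the case where Bidder 1 bids 5, Bidder 2 bids 5 and Bidder 3 bids 5.
Truthful bid 16: wins, pays 16, utility 16 - 16 = 0.
Bid 8 instead: wins, pays 8, utility 16 - 8 = 8.
Since 8 > 0, bidding 8 is strictly better here, so truthful bidding is not dominant.

No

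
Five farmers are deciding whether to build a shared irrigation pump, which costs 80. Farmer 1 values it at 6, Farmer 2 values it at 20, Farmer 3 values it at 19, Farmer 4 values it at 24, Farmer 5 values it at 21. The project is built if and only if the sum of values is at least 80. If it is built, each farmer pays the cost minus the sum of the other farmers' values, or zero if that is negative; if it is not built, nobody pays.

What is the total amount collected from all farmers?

Total value 90 ≥ cost 80, so it is built.
Farmer 1: others sum to 84; max(0, 80 - 84) = 0.
Farmer 2: others sum to 70; max(0, 80 - 70) = 10.
Farmer 3: others sum to 71; max(0, 80 - 71) = 9.
Farmer 4: others sum to 66; max(0, 80 - 66) = 14.
Farmer 5: others sum to 69; max(0, 80 - 69) = 11.
Total collected = 0 + 10 + 9 + 14 + 11 = 44.

44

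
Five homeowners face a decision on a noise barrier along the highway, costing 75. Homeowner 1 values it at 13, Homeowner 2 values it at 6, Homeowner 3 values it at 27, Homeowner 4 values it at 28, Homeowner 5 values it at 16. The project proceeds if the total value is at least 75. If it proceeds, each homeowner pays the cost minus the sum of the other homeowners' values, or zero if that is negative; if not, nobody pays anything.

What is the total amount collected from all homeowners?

26

Total value 90 ≥ cost 75, so it is built.
Homeowner 1: others sum to 77; max(0, 75 - 77) = 0.
Homeowner 2: others sum to 84; max(0, 75 - 84) = 0.
Homeowner 3: others sum to 63; max(0, 75 - 63) = 12.
Homeowner 4: others sum to 62; max(0, 75 - 62) = 13.
Homeowner 5: others sum to 74; max(0, 75 - 74) = 1.
Total collected = 0 + 0 + 12 + 13 + 1 = 26.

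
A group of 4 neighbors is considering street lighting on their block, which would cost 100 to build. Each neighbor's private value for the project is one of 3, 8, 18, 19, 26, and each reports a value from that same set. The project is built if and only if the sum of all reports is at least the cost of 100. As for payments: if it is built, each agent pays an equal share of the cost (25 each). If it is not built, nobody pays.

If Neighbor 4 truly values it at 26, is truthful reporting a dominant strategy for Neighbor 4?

Check each profile of the others' reports and compare truth against every alternative report.
Others report (26, 26, 26): truth gives 1, best alternative gives 0.
Others report (3, 3, 3): truth gives 0, best alternative gives 0.
Others report (3, 3, 8): truth gives 0, best alternative gives 0.
Others report (3, 3, 18): truth gives 0, best alternative gives 0.
Others report (3, 3, 19): truth gives 0, best alternative gives 0.
Others report (3, 3, 26): truth gives 0, best alternative gives 0.
(Remaining 119 profiles checked similarly; truth is weakly best in each.)
In every case the truthful report is at least as good as any alternative, so it is a dominant strategy.

Yes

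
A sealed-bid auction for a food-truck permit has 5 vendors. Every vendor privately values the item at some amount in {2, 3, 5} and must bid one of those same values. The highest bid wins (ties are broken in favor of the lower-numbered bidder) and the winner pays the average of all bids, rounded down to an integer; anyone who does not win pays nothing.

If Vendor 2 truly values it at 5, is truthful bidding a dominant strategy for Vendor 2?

Consider the case where Vendor 1 bids 2, Vendor 3 bids 2, Vendor 4 bids 3 and Vendor 5 bids 3.
Truthful bid 5: wins, pays 3, utility 5 - 3 = 2.
Bid 3 instead: wins, pays 2, utility 5 - 2 = 3.
Since 3 > 2, bidding 3 is strictly better here, so truthful bidding is not dominant.

No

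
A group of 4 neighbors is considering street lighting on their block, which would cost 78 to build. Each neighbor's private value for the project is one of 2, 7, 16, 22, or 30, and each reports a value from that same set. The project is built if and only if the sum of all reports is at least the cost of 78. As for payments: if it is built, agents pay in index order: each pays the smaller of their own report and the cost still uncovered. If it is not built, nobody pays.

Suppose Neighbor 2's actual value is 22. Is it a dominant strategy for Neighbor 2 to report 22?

No

Consider the case where Neighbor 1 reports 2, Neighbor 3 reports 30 and Neighbor 4 reports 30.
Truthful report 22: project built, pays 22, utility 22 - 22 = 0.
Report 16 instead: project built, pays 16, utility 22 - 16 = 6.
Since 6 > 0, reporting 16 is strictly better here, so truthful reporting is not dominant.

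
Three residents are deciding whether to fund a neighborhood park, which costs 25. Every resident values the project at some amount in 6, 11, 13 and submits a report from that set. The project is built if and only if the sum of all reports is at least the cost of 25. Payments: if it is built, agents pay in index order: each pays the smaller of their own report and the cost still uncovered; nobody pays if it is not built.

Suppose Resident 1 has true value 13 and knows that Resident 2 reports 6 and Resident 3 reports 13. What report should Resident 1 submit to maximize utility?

6

Report 6: project built, pays 6, utility 13 - 6 = 7.
Report 11: project built, pays 11, utility 13 - 11 = 2.
Report 13: project built, pays 13, utility 13 - 13 = 0.
The best choice is 6 with utility 7.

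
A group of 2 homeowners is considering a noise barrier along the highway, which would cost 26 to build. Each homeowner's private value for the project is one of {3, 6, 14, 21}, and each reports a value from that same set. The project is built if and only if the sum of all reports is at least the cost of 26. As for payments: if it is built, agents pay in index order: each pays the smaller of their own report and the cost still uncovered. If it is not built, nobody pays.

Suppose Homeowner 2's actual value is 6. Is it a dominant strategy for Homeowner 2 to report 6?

Check each profile of the others' reports and compare truth against every alternative report.
Others report (21): truth gives 1, best alternative gives 1.
Others report (3): truth gives 0, best alternative gives 0.
Others report (6): truth gives 0, best alternative gives 0.
Others report (14): truth gives 0, best alternative gives 0.
In every case the truthful report is at least as good as any alternative, so it is a dominant strategy.

Yes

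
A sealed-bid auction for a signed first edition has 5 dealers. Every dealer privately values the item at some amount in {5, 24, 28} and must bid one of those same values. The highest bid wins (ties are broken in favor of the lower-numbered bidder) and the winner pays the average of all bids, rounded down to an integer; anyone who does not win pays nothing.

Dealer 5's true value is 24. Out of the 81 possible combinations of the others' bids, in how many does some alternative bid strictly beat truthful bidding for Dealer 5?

Others bid (5, 5, 5, 24): truth gives 0; bid 28 gives 11 > 0. Violating.
Others bid (5, 5, 24, 5): truth gives 0; bid 28 gives 11 > 0. Violating.
Others bid (5, 5, 24, 24): truth gives 0; bid 28 gives 7 > 0. Violating.
Others bid (5, 24, 5, 5): truth gives 0; bid 28 gives 11 > 0. Violating.
Others bid (5, 5, 5, 5): truth gives 16; no alternative beats it.
Others bid (5, 5, 5, 28): truth gives 0; no alternative beats it.
(Checking all 81 profiles: 14 have a profitable deviation, 67 do not.)

14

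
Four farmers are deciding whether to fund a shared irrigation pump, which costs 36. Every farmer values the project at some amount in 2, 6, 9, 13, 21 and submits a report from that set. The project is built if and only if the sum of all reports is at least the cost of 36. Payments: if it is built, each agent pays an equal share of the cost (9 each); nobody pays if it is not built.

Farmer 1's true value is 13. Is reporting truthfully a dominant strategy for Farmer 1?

No

Consider the case where Farmer 2 reports 2, Farmer 3 reports 2 and Farmer 4 reports 13.
Truthful report 13: project not built, utility 0.
Report 21 instead: project built, pays 9, utility 13 - 9 = 4.
Since 4 > 0, reporting 21 is strictly better here, so truthful reporting is not dominant.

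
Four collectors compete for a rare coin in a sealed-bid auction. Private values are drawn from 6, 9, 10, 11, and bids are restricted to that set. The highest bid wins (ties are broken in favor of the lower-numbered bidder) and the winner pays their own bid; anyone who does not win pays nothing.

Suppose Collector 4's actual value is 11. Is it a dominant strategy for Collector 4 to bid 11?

No

Consider the case where Collector 1 bids 6, Collector 2 bids 6 and Collector 3 bids 6.
Truthful bid 11: wins, pays 11, utility 11 - 11 = 0.
Bid 9 instead: wins, pays 9, utility 11 - 9 = 2.
Since 2 > 0, bidding 9 is strictly better here, so truthful bidding is not dominant.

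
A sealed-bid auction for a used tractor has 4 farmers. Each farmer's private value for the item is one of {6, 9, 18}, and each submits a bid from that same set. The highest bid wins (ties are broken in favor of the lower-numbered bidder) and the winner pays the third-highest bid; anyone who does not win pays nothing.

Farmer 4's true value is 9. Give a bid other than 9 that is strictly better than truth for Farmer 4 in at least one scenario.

Suppose Farmer 1 bids 6, Farmer 2 bids 6 and Farmer 3 bids 9.
Bid 9: loses, pays 0, utility 0.
Bid 18: wins, pays 6, utility 9 - 6 = 3.
So bidding 18 beats truth here (3 > 0).

18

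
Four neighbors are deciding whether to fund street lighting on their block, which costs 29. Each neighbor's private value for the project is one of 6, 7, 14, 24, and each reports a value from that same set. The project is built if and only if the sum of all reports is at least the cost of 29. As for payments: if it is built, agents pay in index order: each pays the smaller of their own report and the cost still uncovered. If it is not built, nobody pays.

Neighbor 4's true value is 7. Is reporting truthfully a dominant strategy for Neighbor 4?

Check each profile of the others' reports and compare truth against every alternative report.
Others report (6, 6, 24): truth gives 7, best alternative gives 7.
Others report (6, 7, 24): truth gives 7, best alternative gives 7.
Others report (6, 14, 14): truth gives 7, best alternative gives 7.
Others report (6, 14, 24): truth gives 7, best alternative gives 7.
Others report (6, 24, 6): truth gives 7, best alternative gives 7.
Others report (6, 24, 7): truth gives 7, best alternative gives 7.
(Remaining 58 profiles checked similarly; truth is weakly best in each.)
In every case the truthful report is at least as good as any alternative, so it is a dominant strategy.

Yes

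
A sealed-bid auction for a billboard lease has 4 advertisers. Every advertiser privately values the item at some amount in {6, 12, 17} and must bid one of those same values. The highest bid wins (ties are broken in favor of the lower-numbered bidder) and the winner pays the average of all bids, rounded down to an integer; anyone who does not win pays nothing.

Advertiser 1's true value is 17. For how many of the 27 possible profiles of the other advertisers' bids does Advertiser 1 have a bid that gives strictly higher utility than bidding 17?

8

Others bid (6, 6, 6): truth gives 9; bid 6 gives 11 > 9. Violating.
Others bid (6, 6, 12): truth gives 7; bid 12 gives 8 > 7. Violating.
Others bid (6, 12, 6): truth gives 7; bid 12 gives 8 > 7. Violating.
Others bid (6, 12, 12): truth gives 6; bid 12 gives 7 > 6. Violating.
Others bid (6, 6, 17): truth gives 6; no alternative beats it.
Others bid (6, 12, 17): truth gives 4; no alternative beats it.
(Checking all 27 profiles: 8 have a profitable deviation, 19 do not.)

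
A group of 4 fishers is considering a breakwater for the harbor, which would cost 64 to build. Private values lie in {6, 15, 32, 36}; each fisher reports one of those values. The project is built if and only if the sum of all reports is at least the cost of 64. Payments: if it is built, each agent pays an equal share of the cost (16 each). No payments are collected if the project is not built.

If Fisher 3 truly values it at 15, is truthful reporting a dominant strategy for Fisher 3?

No

Consider the case where Fisher 1 reports 6, Fisher 2 reports 15 and Fisher 4 reports 32.
Truthful report 15: project built, pays 16, utility 15 - 16 = -1.
Report 6 instead: project not built, utility 0.
Since 0 > -1, reporting 6 is strictly better here, so truthful reporting is not dominant.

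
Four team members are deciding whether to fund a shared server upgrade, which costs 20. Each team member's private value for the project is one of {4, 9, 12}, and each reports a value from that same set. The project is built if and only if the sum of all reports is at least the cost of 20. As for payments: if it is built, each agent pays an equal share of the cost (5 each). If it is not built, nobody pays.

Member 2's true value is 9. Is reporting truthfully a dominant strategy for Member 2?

Check each profile of the others' reports and compare truth against every alternative report.
Others report (4, 4, 4): truth gives 4, best alternative gives 4.
Others report (4, 4, 9): truth gives 4, best alternative gives 4.
Others report (4, 4, 12): truth gives 4, best alternative gives 4.
Others report (4, 9, 4): truth gives 4, best alternative gives 4.
Others report (4, 9, 9): truth gives 4, best alternative gives 4.
Others report (4, 9, 12): truth gives 4, best alternative gives 4.
(Remaining 21 profiles checked similarly; truth is weakly best in each.)
In every case the truthful report is at least as good as any alternative, so it is a dominant strategy.

Yes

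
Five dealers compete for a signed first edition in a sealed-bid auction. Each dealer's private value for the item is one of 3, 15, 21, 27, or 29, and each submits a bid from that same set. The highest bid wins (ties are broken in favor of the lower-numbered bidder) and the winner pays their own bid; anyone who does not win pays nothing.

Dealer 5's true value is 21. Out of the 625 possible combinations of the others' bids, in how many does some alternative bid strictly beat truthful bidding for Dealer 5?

1

Others bid (3, 3, 3, 3): truth gives 0; bid 15 gives 6 > 0. Violating.
Others bid (3, 3, 3, 15): truth gives 0; no alternative beats it.
Others bid (3, 3, 3, 21): truth gives 0; no alternative beats it.
(Checking all 625 profiles: 1 has a profitable deviation, 624 do not.)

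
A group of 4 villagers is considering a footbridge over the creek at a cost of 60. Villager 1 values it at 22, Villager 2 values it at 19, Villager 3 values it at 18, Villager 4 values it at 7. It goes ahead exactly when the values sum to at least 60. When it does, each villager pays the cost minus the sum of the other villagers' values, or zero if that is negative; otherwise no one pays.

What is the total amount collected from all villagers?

42

Total value 66 ≥ cost 60, so it is built.
Villager 1: others sum to 44; max(0, 60 - 44) = 16.
Villager 2: others sum to 47; max(0, 60 - 47) = 13.
Villager 3: others sum to 48; max(0, 60 - 48) = 12.
Villager 4: others sum to 59; max(0, 60 - 59) = 1.
Total collected = 16 + 13 + 12 + 1 = 42.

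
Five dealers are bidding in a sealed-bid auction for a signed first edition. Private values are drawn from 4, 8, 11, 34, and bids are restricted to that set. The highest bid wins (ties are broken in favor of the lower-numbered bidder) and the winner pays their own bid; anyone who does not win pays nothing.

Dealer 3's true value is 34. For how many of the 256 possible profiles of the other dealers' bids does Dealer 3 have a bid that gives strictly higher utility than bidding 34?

Others bid (4, 4, 4, 4): truth gives 0; bid 8 gives 26 > 0. Violating.
Others bid (4, 4, 4, 8): truth gives 0; bid 8 gives 26 > 0. Violating.
Others bid (4, 4, 4, 11): truth gives 0; bid 11 gives 23 > 0. Violating.
Others bid (4, 4, 8, 4): truth gives 0; bid 8 gives 26 > 0. Violating.
Others bid (4, 4, 4, 34): truth gives 0; no alternative beats it.
Others bid (4, 4, 8, 34): truth gives 0; no alternative beats it.
(Checking all 256 profiles: 36 have a profitable deviation, 220 do not.)

36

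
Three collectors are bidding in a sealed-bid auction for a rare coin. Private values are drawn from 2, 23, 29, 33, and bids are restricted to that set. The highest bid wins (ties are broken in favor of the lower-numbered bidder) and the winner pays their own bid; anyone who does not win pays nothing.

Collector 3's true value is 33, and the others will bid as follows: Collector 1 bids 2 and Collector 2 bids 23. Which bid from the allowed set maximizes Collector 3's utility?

Bid 2: loses, pays 0, utility 0.
Bid 23: loses, pays 0, utility 0.
Bid 29: wins, pays 29, utility 33 - 29 = 4.
Bid 33: wins, pays 33, utility 33 - 33 = 0.
The best choice is 29 with utility 4.

29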